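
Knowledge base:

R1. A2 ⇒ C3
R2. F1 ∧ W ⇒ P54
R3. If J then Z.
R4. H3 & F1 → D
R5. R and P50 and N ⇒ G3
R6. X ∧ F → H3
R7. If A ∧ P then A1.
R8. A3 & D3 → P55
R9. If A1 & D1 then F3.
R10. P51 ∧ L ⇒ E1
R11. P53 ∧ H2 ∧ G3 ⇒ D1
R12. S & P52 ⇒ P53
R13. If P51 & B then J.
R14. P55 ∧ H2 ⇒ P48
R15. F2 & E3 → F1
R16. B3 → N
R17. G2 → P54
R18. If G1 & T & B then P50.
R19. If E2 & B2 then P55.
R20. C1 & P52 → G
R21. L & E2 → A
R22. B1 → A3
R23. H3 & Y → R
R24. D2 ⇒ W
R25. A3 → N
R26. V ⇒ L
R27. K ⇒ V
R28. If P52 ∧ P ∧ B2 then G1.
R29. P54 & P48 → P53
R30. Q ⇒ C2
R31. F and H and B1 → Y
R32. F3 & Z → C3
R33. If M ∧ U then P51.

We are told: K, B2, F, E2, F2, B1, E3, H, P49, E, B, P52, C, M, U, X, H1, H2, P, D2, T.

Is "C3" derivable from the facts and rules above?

Yes

H3  (by R6: X, F)
F1  (by R15: F2, E3)
P55  (by R19: E2, B2)
A3  (by R22: B1)
W  (by R24: D2)
N  (by R25: A3)
V  (by R27: K)
G1  (by R28: P52, P, B2)
Y  (by R31: F, H, B1)
P51  (by R33: M, U)
P54  (by R2: F1, W)
J  (by R13: P51, B)
P48  (by R14: P55, H2)
P50  (by R18: G1, T, B)
R  (by R23: H3, Y)
L  (by R26: V)
P53  (by R29: P54, P48)
Z  (by R3: J)
G3  (by R5: R, P50, N)
D1  (by R11: P53, H2, G3)
A  (by R21: L, E2)
A1  (by R7: A, P)
F3  (by R9: A1, D1)
C3  (by R32: F3, Z)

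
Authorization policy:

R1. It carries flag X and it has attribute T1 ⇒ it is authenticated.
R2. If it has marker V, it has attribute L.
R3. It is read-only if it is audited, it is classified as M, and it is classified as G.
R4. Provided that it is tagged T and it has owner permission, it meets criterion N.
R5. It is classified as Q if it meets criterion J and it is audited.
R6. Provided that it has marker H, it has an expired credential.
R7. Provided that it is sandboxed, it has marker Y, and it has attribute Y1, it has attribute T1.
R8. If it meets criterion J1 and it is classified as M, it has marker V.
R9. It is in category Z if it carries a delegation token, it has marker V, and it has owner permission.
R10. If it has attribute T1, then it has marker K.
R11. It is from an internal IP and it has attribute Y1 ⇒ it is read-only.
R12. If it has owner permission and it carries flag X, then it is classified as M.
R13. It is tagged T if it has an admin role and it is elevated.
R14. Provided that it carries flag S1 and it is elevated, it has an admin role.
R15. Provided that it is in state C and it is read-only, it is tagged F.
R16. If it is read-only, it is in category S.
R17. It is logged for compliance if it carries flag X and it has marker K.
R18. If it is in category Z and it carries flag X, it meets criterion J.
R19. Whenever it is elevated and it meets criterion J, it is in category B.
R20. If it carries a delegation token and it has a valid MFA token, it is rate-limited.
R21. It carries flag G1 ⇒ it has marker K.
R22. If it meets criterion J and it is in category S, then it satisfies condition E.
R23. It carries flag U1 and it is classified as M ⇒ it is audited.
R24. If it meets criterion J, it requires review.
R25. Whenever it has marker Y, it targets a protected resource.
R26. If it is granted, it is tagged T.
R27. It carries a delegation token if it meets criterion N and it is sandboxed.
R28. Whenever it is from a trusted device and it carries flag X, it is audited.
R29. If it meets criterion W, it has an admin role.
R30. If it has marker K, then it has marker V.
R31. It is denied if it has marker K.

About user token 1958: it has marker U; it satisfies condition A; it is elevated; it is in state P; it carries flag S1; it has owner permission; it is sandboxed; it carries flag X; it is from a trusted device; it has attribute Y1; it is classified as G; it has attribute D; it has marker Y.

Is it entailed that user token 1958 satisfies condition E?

Yes

By R7 (it is sandboxed, it has marker Y, it has attribute Y1): it has attribute T1.
By R10 (it has attribute T1): it has marker K.
By R12 (it has owner permission, it carries flag X): it is classified as M.
By R14 (it carries flag S1, it is elevated): it has an admin role.
By R28 (it is from a trusted device, it carries flag X): it is audited.
By R30 (it has marker K): it has marker V.
By R3 (it is audited, it is classified as M, it is classified as G): it is read-only.
By R13 (it has an admin role, it is elevated): it is tagged T.
By R16 (it is read-only): it is in category S.
By R4 (it is tagged T, it has owner permission): it meets criterion N.
By R27 (it meets criterion N, it is sandboxed): it carries a delegation token.
By R9 (it carries a delegation token, it has marker V, it has owner permission): it is in category Z.
By R18 (it is in category Z, it carries flag X): it meets criterion J.
By R22 (it meets criterion J, it is in category S): it satisfies condition E.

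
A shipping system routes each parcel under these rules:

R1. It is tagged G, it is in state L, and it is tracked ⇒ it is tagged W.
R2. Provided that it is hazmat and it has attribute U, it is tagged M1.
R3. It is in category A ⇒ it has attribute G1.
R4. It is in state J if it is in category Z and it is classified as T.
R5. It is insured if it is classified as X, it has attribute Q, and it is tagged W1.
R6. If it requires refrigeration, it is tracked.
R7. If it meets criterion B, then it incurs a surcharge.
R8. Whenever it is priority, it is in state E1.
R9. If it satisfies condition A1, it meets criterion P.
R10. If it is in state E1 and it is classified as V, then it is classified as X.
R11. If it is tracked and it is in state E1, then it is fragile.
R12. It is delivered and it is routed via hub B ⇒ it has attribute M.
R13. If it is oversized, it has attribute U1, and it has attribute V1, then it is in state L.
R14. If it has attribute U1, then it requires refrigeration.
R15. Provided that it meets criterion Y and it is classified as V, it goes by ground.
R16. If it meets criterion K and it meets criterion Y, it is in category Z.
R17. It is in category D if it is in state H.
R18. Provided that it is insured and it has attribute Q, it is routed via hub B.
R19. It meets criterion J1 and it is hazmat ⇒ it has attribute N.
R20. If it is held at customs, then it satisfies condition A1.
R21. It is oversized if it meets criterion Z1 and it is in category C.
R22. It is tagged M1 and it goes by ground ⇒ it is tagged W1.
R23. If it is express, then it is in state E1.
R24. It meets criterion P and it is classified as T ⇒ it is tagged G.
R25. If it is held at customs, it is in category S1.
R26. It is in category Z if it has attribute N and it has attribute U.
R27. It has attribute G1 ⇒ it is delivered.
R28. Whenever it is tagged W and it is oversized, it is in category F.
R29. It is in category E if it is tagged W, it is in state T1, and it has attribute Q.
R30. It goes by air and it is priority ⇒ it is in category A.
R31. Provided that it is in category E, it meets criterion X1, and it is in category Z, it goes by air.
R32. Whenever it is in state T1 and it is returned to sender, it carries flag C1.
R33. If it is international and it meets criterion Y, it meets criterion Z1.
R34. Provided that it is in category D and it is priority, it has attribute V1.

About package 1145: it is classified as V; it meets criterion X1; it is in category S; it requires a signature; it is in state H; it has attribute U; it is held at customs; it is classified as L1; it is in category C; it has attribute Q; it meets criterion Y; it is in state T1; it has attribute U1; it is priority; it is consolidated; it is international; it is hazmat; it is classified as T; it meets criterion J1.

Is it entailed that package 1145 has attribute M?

By R2 (it is hazmat, it has attribute U): it is tagged M1.
By R8 (it is priority): it is in state E1.
By R10 (it is in state E1, it is classified as V): it is classified as X.
By R14 (it has attribute U1): it requires refrigeration.
By R15 (it meets criterion Y, it is classified as V): it goes by ground.
By R17 (it is in state H): it is in category D.
By R19 (it meets criterion J1, it is hazmat): it has attribute N.
By R20 (it is held at customs): it satisfies condition A1.
By R22 (it is tagged M1, it goes by ground): it is tagged W1.
By R26 (it has attribute N, it has attribute U): it is in category Z.
By R33 (it is international, it meets criterion Y): it meets criterion Z1.
By R34 (it is in category D, it is priority): it has attribute V1.
By R5 (it is classified as X, it has attribute Q, it is tagged W1): it is insured.
By R6 (it requires refrigeration): it is tracked.
By R9 (it satisfies condition A1): it meets criterion P.
By R18 (it is insured, it has attribute Q): it is routed via hub B.
By R21 (it meets criterion Z1, it is in category C): it is oversized.
By R24 (it meets criterion P, it is classified as T): it is tagged G.
By R13 (it is oversized, it has attribute U1, it has attribute V1): it is in state L.
By R1 (it is tagged G, it is in state L, it is tracked): it is tagged W.
By R29 (it is tagged W, it is in state T1, it has attribute Q): it is in category E.
By R31 (it is in category E, it meets criterion X1, it is in category Z): it goes by air.
By R30 (it goes by air, it is priority): it is in category A.
By R3 (it is in category A): it has attribute G1.
By R27 (it has attribute G1): it is delivered.
By R12 (it is delivered, it is routed via hub B): it has attribute M.

Yes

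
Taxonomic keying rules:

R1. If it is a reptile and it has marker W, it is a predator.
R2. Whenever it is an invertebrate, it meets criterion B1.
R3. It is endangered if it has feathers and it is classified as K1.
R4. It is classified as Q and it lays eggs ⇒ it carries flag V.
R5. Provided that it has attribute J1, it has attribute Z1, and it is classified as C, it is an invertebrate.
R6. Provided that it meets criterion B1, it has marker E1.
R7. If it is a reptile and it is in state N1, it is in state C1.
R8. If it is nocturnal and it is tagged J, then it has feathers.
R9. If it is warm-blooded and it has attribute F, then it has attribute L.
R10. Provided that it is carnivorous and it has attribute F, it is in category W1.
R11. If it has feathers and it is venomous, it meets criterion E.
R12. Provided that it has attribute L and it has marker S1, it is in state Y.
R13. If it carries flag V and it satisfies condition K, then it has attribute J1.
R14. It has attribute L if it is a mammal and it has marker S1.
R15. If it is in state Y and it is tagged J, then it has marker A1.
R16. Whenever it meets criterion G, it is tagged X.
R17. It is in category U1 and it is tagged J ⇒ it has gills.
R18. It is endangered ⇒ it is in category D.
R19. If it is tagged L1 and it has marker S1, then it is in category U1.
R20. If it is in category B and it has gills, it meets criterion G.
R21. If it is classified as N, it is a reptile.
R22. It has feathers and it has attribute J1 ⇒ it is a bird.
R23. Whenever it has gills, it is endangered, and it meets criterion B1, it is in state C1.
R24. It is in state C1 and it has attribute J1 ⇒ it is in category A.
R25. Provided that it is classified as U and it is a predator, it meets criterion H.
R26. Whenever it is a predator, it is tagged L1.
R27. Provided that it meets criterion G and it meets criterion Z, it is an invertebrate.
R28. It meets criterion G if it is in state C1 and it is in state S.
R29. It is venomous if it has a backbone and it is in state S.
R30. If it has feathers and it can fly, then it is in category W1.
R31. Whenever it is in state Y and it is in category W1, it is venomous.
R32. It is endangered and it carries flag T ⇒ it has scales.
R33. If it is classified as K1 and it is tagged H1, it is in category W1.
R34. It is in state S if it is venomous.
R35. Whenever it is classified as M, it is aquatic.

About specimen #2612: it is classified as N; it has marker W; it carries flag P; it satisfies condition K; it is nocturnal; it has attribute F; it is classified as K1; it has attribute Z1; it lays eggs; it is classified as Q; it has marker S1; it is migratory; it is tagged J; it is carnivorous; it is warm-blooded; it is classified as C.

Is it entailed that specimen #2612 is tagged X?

By R4 (it is classified as Q, it lays eggs): it carries flag V.
By R8 (it is nocturnal, it is tagged J): it has feathers.
By R9 (it is warm-blooded, it has attribute F): it has attribute L.
By R10 (it is carnivorous, it has attribute F): it is in category W1.
By R12 (it has attribute L, it has marker S1): it is in state Y.
By R13 (it carries flag V, it satisfies condition K): it has attribute J1.
By R21 (it is classified as N): it is a reptile.
By R31 (it is in state Y, it is in category W1): it is venomous.
By R34 (it is venomous): it is in state S.
By R1 (it is a reptile, it has marker W): it is a predator.
By R3 (it has feathers, it is classified as K1): it is endangered.
By R5 (it has attribute J1, it has attribute Z1, it is classified as C): it is an invertebrate.
By R26 (it is a predator): it is tagged L1.
By R2 (it is an invertebrate): it meets criterion B1.
By R19 (it is tagged L1, it has marker S1): it is in category U1.
By R17 (it is in category U1, it is tagged J): it has gills.
By R23 (it has gills, it is endangered, it meets criterion B1): it is in state C1.
By R28 (it is in state C1, it is in state S): it meets criterion G.
By R16 (it meets criterion G): it is tagged X.

Yes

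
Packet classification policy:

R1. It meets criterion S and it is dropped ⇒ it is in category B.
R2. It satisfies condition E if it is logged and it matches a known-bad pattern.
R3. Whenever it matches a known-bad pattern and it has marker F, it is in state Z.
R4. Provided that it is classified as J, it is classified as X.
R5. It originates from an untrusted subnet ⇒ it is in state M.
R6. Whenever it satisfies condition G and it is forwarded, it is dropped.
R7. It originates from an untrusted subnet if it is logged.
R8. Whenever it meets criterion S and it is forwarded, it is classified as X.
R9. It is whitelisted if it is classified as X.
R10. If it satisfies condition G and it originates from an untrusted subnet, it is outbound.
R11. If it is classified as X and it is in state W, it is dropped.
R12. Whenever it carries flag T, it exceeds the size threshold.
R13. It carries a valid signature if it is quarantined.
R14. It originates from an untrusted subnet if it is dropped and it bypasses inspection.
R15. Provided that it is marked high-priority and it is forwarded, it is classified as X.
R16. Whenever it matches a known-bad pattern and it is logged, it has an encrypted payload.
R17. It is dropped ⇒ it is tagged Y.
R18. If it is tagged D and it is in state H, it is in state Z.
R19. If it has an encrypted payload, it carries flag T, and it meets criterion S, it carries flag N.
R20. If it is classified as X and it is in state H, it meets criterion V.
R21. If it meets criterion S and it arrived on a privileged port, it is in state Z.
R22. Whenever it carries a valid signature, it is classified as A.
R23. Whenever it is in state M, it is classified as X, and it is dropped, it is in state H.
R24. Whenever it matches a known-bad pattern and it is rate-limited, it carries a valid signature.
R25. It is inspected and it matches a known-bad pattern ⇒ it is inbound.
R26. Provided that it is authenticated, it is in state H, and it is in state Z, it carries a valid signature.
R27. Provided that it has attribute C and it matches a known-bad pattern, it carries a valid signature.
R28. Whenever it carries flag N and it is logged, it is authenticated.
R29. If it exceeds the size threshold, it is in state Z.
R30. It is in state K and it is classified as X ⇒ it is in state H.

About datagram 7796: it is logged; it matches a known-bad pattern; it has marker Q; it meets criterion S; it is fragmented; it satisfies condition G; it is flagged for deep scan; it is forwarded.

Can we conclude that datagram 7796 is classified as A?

Forward chaining from the given facts derives: satisfies condition E, is dropped, originates from an untrusted subnet, is classified as X, is whitelisted, is outbound, has an encrypted payload, is tagged Y, is in category B, is in state M, is in state H, meets criterion V.
The only rule concluding "it is classified as A" is R22, which needs "it carries a valid signature"; that is never established.

No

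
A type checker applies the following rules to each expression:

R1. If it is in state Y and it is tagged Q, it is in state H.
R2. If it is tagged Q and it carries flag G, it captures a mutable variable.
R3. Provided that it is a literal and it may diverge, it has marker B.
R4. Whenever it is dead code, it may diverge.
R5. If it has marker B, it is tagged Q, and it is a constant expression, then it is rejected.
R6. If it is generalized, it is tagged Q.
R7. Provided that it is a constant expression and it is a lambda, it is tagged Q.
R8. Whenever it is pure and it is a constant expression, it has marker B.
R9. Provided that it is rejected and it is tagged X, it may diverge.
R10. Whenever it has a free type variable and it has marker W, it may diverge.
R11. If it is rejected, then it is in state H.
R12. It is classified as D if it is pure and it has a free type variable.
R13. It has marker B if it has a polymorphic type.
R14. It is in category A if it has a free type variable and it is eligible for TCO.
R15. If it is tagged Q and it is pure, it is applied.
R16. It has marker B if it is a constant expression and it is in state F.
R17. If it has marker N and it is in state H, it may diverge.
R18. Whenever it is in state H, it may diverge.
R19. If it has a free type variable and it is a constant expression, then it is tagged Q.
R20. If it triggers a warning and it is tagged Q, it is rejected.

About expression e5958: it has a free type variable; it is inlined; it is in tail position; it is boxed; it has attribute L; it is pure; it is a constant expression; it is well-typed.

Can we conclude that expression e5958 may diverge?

By R8 (it is pure, it is a constant expression): it has marker B.
By R19 (it has a free type variable, it is a constant expression): it is tagged Q.
By R5 (it has marker B, it is tagged Q, it is a constant expression): it is rejected.
By R11 (it is rejected): it is in state H.
By R18 (it is in state H): it may diverge.

Yes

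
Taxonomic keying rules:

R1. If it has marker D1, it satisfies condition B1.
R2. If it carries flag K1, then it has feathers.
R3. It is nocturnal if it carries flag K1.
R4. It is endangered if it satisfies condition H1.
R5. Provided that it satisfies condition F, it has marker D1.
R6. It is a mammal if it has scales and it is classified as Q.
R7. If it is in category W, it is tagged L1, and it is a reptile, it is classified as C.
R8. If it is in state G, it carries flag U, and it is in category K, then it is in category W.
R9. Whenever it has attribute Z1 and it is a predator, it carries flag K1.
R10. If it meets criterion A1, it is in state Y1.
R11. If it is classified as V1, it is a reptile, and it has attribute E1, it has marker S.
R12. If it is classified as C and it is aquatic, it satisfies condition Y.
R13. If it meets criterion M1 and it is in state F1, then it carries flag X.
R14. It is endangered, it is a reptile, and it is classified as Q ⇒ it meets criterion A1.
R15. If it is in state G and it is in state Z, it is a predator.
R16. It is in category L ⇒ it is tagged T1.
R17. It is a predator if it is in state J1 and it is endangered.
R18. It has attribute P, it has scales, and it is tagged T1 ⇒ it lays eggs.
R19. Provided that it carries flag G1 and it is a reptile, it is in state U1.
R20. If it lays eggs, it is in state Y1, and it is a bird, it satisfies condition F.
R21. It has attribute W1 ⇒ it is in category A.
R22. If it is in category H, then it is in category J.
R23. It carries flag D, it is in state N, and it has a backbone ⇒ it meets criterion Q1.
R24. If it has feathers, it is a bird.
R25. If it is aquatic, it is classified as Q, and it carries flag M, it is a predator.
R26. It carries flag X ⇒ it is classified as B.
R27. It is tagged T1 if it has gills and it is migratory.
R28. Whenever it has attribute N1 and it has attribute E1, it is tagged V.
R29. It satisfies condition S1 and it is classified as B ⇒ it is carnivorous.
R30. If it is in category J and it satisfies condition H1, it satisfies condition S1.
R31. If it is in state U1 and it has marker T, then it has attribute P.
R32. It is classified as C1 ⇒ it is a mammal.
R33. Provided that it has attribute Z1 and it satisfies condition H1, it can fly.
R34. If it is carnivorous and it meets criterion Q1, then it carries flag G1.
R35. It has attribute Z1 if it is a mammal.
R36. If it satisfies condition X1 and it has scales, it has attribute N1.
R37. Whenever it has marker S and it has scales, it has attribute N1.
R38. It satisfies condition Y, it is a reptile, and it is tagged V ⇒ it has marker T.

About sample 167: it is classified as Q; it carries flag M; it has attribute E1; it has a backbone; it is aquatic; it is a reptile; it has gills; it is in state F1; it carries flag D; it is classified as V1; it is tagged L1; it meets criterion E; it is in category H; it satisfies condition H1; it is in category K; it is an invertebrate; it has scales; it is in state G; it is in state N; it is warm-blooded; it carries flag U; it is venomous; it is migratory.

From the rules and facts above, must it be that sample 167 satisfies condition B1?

No

Forward chaining from the given facts derives: is endangered, is a mammal, is in category W, has marker S, meets criterion A1, is in category J, meets criterion Q1, is a predator, is tagged T1, satisfies condition S1, has attribute Z1, has attribute N1, is classified as C, carries flag K1, is in state Y1, satisfies condition Y, is tagged V, can fly, has marker T, has feathers, is nocturnal, is a bird.
The only rule concluding "it satisfies condition B1" is R1, which needs "it has marker D1"; that is never established.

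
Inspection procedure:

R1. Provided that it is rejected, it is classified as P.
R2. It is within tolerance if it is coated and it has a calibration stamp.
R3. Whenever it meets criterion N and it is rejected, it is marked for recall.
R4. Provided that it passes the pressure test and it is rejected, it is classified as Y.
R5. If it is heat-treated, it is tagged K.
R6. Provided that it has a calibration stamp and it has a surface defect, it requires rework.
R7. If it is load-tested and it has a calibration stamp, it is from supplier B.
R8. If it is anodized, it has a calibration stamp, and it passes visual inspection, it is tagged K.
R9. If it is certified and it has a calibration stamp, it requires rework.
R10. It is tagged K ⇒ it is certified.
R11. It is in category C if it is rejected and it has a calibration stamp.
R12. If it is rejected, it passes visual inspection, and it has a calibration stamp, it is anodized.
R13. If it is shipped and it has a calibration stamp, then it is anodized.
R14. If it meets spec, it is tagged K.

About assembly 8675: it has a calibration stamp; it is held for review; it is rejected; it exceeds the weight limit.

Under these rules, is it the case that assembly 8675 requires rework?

No

Forward chaining from the given facts derives: is classified as P, is in category C.
Rules concluding "it requires rework": R6 needs "it has a surface defect"; R9 needs "it is certified" — none of these are established.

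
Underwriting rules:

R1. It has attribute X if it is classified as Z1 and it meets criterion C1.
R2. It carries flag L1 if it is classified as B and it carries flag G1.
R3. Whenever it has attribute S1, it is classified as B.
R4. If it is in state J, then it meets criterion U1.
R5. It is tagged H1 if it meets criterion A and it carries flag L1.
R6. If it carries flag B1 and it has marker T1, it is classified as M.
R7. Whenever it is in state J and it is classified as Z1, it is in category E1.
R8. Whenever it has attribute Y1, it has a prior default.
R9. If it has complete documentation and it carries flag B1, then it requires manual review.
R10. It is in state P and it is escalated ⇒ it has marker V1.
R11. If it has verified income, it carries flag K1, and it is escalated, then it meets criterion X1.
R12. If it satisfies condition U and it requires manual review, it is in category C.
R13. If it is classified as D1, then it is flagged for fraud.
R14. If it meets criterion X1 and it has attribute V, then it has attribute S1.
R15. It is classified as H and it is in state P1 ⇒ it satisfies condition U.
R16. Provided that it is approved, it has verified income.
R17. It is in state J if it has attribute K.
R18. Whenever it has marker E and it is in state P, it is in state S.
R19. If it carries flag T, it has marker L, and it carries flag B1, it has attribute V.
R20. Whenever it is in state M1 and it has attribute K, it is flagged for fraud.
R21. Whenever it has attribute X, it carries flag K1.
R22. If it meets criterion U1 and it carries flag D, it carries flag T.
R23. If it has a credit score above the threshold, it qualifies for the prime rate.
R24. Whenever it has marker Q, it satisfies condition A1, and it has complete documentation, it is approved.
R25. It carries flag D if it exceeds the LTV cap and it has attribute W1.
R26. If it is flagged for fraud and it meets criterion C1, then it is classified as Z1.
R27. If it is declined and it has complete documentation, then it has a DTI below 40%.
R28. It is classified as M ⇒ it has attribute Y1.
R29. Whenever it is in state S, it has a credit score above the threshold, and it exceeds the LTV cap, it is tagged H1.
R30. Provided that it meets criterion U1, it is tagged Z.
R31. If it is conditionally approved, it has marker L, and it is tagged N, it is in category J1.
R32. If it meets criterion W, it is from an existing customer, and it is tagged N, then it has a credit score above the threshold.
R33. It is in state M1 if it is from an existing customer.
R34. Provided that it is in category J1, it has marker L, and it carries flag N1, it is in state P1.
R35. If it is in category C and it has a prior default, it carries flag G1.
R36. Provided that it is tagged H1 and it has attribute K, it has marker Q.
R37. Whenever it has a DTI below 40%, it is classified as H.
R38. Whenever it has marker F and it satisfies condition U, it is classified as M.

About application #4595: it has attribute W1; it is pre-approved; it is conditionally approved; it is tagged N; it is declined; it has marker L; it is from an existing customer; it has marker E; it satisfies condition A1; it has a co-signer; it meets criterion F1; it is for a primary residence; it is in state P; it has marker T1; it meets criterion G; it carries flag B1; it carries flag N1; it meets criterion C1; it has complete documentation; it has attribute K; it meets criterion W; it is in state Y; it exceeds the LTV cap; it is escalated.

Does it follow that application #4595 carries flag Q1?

Forward chaining from the given facts derives: is classified as M, requires manual review, has marker V1, is in state J, is in state S, carries flag D, has a DTI below 40%, has attribute Y1, is in category J1, has a credit score above the threshold, is in state M1, is in state P1, is classified as H, meets criterion U1, has a prior default, satisfies condition U, is flagged for fraud, carries flag T, qualifies for the prime rate, is classified as Z1, is tagged H1, is tagged Z, has marker Q, has attribute X, is in category E1, is in category C, has attribute V, carries flag K1, is approved, carries flag G1, has verified income, meets criterion X1, has attribute S1, is classified as B, carries flag L1.
No rule has "it carries flag Q1" as its conclusion, and it is not among the given facts.

No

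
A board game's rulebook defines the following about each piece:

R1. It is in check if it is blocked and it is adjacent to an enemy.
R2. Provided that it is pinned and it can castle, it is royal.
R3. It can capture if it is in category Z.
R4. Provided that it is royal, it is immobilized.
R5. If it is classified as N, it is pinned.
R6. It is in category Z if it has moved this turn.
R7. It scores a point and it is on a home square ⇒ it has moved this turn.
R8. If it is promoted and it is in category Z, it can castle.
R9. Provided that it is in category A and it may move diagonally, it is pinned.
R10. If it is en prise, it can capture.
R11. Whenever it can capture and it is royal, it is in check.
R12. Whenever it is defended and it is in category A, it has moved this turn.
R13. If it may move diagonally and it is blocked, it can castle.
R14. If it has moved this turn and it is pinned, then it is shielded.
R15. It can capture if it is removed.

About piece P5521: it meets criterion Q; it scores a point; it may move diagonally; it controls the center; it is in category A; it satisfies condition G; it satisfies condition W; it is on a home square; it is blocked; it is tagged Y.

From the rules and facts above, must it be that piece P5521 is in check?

By R7 (it scores a point, it is on a home square): it has moved this turn.
By R9 (it is in category A, it may move diagonally): it is pinned.
By R13 (it may move diagonally, it is blocked): it can castle.
By R2 (it is pinned, it can castle): it is royal.
By R6 (it has moved this turn): it is in category Z.
By R3 (it is in category Z): it can capture.
By R11 (it can capture, it is royal): it is in check.

Yes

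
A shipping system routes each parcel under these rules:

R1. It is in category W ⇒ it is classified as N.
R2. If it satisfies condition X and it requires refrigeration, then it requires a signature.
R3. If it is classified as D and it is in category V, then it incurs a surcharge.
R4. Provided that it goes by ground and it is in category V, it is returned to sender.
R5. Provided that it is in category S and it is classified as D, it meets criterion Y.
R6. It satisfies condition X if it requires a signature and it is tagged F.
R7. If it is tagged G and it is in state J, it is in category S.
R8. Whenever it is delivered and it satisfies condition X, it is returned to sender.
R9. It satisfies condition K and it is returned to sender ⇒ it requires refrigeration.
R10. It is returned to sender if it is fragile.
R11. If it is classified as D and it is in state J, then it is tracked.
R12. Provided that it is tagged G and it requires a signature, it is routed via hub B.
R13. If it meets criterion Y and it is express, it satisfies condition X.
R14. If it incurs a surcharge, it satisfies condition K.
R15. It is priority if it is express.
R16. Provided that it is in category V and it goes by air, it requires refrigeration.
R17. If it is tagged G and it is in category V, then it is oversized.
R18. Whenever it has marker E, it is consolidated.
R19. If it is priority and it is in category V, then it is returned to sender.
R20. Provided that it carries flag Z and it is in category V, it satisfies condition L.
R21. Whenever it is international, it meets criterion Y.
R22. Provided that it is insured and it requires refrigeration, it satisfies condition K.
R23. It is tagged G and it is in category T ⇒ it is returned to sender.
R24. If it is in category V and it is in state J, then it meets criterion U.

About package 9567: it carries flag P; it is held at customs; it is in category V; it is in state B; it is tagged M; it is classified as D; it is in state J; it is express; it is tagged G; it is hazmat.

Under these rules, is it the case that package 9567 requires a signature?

By R3 (it is classified as D, it is in category V): it incurs a surcharge.
By R7 (it is tagged G, it is in state J): it is in category S.
By R14 (it incurs a surcharge): it satisfies condition K.
By R15 (it is express): it is priority.
By R19 (it is priority, it is in category V): it is returned to sender.
By R5 (it is in category S, it is classified as D): it meets criterion Y.
By R9 (it satisfies condition K, it is returned to sender): it requires refrigeration.
By R13 (it meets criterion Y, it is express): it satisfies condition X.
By R2 (it satisfies condition X, it requires refrigeration): it requires a signature.

Yes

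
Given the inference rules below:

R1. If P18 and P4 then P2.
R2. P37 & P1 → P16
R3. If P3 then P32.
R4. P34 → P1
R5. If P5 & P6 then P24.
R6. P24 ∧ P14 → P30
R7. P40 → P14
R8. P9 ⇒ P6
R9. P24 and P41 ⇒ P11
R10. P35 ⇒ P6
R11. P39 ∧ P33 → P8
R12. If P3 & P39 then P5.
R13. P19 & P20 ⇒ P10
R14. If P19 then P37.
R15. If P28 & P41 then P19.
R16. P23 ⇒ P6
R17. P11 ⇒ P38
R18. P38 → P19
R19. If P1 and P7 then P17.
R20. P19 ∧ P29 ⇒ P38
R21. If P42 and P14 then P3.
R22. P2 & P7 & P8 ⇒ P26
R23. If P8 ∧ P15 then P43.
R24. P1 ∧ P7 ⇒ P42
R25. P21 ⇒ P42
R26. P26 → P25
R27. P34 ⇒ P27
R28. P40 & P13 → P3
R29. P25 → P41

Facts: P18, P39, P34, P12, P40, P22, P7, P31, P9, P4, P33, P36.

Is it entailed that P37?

Yes

P2  (by R1: P18, P4)
P1  (by R4: P34)
P14  (by R7: P40)
P6  (by R8: P9)
P8  (by R11: P39, P33)
P26  (by R22: P2, P7, P8)
P42  (by R24: P1, P7)
P25  (by R26: P26)
P41  (by R29: P25)
P3  (by R21: P42, P14)
P5  (by R12: P3, P39)
P24  (by R5: P5, P6)
P11  (by R9: P24, P41)
P38  (by R17: P11)
P19  (by R18: P38)
P37  (by R14: P19)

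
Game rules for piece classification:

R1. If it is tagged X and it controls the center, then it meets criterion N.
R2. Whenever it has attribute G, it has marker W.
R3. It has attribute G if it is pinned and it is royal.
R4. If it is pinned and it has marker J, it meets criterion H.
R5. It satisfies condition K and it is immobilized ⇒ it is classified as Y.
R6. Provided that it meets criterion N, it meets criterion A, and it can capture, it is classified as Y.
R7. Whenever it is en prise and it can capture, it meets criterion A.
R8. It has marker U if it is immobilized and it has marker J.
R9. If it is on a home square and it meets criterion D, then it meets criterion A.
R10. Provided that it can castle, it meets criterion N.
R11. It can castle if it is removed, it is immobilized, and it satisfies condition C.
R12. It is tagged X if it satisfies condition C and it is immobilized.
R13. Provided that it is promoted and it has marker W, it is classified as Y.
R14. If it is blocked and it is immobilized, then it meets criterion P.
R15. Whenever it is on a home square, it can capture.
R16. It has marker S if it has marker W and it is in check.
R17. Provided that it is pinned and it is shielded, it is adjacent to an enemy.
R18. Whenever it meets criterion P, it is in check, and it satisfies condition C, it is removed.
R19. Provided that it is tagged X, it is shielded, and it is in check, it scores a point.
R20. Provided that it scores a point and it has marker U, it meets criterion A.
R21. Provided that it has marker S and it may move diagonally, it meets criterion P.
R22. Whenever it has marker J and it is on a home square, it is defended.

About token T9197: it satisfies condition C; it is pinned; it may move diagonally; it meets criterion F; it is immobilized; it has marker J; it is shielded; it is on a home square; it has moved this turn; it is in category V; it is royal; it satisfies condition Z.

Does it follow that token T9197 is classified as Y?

No

Forward chaining from the given facts derives: has attribute G, meets criterion H, has marker U, is tagged X, can capture, is adjacent to an enemy, is defended, has marker W.
Rules concluding "it is classified as Y": R5 needs "it satisfies condition K"; R6 needs "it meets criterion N"; R13 needs "it is promoted" — none of these are established.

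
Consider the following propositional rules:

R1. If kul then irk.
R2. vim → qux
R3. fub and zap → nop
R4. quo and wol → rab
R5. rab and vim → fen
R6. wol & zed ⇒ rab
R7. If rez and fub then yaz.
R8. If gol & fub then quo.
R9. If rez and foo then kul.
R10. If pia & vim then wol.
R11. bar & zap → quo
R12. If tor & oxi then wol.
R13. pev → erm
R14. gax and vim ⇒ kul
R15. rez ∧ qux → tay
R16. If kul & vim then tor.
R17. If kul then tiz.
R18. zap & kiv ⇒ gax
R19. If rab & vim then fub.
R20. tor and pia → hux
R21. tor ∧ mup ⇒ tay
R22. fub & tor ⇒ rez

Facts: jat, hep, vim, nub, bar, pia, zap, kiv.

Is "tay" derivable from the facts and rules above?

Yes

qux  (by R2: vim)
wol  (by R10: pia, vim)
quo  (by R11: bar, zap)
gax  (by R18: zap, kiv)
rab  (by R4: quo, wol)
kul  (by R14: gax, vim)
tor  (by R16: kul, vim)
fub  (by R19: rab, vim)
rez  (by R22: fub, tor)
tay  (by R15: rez, qux)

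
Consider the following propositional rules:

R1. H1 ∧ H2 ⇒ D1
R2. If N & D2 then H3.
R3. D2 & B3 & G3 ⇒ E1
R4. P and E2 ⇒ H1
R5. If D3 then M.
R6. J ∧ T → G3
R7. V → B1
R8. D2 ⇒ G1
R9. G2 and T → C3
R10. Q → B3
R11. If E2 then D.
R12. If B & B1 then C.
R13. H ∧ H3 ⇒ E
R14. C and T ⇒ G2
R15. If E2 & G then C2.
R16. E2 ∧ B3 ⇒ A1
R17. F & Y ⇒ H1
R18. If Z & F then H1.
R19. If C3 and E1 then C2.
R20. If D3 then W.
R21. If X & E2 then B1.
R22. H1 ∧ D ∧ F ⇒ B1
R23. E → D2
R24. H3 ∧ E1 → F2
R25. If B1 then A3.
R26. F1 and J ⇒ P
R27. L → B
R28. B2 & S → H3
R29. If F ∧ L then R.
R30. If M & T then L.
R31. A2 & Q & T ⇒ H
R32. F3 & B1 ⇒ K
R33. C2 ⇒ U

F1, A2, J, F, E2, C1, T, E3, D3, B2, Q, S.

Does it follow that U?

Yes

M  (by R5: D3)
G3  (by R6: J, T)
B3  (by R10: Q)
D  (by R11: E2)
P  (by R26: F1, J)
H3  (by R28: B2, S)
L  (by R30: M, T)
H  (by R31: A2, Q, T)
H1  (by R4: P, E2)
E  (by R13: H, H3)
B1  (by R22: H1, D, F)
D2  (by R23: E)
B  (by R27: L)
E1  (by R3: D2, B3, G3)
C  (by R12: B, B1)
G2  (by R14: C, T)
C3  (by R9: G2, T)
C2  (by R19: C3, E1)
U  (by R33: C2)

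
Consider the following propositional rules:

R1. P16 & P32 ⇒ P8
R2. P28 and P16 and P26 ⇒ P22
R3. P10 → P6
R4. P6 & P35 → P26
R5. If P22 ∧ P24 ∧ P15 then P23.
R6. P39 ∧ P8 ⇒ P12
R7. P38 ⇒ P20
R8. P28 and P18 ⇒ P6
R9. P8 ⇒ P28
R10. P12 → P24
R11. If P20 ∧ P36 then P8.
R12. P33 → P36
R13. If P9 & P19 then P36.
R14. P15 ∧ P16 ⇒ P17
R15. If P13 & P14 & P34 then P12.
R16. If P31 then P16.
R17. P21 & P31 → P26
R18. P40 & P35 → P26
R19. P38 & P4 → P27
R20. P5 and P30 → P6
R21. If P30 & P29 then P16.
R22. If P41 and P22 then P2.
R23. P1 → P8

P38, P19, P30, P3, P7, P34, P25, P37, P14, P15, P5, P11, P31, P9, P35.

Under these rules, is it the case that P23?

No

Forward chaining from the given facts derives: P20, P36, P16, P6, P26, P8, P17, P28, P22.
The only rule concluding P23 is R5, which needs P24; that is never established.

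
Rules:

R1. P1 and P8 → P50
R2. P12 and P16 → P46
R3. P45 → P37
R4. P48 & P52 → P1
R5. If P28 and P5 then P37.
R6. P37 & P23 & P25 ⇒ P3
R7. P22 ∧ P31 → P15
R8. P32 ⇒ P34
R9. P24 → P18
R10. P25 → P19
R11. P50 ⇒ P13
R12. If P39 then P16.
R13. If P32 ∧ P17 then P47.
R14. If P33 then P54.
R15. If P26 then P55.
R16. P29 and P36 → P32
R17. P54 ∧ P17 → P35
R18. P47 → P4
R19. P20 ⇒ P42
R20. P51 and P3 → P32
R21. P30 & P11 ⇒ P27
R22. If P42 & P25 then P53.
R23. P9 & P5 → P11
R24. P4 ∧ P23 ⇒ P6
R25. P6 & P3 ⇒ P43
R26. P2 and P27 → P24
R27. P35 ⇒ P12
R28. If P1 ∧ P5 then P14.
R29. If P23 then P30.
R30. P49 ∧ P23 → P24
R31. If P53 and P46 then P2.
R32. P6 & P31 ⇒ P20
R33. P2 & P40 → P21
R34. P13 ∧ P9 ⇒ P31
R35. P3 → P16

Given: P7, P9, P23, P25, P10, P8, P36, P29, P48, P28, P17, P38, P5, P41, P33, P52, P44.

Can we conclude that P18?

P1  (by R4: P48, P52)
P37  (by R5: P28, P5)
P3  (by R6: P37, P23, P25)
P54  (by R14: P33)
P32  (by R16: P29, P36)
P35  (by R17: P54, P17)
P11  (by R23: P9, P5)
P12  (by R27: P35)
P30  (by R29: P23)
P16  (by R35: P3)
P50  (by R1: P1, P8)
P46  (by R2: P12, P16)
P13  (by R11: P50)
P47  (by R13: P32, P17)
P4  (by R18: P47)
P27  (by R21: P30, P11)
P6  (by R24: P4, P23)
P31  (by R34: P13, P9)
P20  (by R32: P6, P31)
P42  (by R19: P20)
P53  (by R22: P42, P25)
P2  (by R31: P53, P46)
P24  (by R26: P2, P27)
P18  (by R9: P24)

Yes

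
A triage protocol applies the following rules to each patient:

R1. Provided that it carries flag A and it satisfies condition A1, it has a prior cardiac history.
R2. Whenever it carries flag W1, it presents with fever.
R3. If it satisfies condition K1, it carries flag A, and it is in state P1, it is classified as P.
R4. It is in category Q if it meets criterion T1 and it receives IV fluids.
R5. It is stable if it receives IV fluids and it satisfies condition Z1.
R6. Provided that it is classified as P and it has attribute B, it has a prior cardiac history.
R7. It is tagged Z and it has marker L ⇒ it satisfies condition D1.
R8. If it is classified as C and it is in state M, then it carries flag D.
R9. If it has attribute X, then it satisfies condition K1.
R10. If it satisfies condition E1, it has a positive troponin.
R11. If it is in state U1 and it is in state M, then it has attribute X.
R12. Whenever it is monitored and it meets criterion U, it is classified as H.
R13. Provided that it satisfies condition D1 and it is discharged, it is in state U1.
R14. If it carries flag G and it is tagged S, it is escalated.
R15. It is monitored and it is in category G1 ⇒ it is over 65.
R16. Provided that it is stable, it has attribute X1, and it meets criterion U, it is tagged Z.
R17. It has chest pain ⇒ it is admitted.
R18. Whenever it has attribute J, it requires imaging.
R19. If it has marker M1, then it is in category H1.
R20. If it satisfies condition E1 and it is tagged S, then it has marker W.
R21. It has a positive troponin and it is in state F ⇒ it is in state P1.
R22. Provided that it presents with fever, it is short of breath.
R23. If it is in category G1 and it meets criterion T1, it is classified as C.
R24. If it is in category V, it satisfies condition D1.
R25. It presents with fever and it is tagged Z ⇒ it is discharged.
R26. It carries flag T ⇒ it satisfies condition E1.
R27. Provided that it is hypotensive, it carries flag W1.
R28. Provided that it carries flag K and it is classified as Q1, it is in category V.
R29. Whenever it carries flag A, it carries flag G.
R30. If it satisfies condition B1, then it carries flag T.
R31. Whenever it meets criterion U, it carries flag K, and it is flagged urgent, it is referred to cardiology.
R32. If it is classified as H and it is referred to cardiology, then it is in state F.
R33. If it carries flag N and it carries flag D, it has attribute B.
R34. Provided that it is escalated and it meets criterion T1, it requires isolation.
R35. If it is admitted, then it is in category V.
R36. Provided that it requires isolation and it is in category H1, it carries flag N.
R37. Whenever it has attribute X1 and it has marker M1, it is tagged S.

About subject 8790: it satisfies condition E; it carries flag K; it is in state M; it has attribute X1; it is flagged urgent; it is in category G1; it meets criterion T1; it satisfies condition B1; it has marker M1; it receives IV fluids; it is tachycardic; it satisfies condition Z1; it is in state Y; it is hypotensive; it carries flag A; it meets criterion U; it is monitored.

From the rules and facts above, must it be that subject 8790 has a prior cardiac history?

Forward chaining from the given facts derives: is in category Q, is stable, is classified as H, is over 65, is tagged Z, is in category H1, is classified as C, carries flag W1, carries flag G, carries flag T, is referred to cardiology, is in state F, is tagged S, presents with fever, carries flag D, is escalated, is short of breath, is discharged, satisfies condition E1, requires isolation, carries flag N, has a positive troponin, has marker W, is in state P1, has attribute B.
Rules concluding "it has a prior cardiac history": R1 needs "it satisfies condition A1"; R6 needs "it is classified as P" — none of these are established.

No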